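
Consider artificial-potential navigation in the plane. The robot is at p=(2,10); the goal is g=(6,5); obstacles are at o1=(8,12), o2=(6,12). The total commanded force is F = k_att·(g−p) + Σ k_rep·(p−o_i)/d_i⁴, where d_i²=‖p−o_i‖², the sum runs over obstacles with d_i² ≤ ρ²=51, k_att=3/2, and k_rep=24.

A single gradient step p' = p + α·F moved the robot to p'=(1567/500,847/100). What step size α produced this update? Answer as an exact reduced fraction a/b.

F_att = 3/2·(g−p) = 3/2·(4,-5) = (6.0000,-7.5000)
o1: d²=40 ≤ ρ²=51; F_rep = 24·(-6,-2)/40² = (-0.0900,-0.0300)
o2: d²=20 ≤ ρ²=51; F_rep = 24·(-4,-2)/20² = (-0.2400,-0.1200)
F = F_att + ΣF_rep = (5.6700,-7.6500)
Δp = p'−p = (1.1340,-1.5300); α = Δx/Fx = (567/500) / (567/100) = 1/5
check: Δy/Fy = (-153/100) / (-153/20) = 1/5 ✓

α = 1/5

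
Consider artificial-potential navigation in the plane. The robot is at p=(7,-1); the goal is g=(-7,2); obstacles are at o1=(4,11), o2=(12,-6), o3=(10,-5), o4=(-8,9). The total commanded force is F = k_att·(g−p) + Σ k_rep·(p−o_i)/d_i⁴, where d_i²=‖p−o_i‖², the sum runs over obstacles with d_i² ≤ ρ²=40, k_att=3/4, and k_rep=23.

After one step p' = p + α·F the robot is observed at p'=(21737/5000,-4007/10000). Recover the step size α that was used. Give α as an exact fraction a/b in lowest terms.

F_att = 3/4·(g−p) = 3/4·(-14,3) = (-10.5000,2.2500)
o1: d²=153 > ρ²=40 → inactive
o2: d²=50 > ρ²=40 → inactive
o3: d²=25 ≤ ρ²=40; F_rep = 23·(-3,4)/25² = (-0.1104,0.1472)
o4: d²=325 > ρ²=40 → inactive
F = F_att + ΣF_rep = (-10.6104,2.3972)
Δp = p'−p = (-2.6526,0.5993); α = Δx/Fx = (-13263/5000) / (-13263/1250) = 1/4
check: Δy/Fy = (5993/10000) / (5993/2500) = 1/4 ✓

α = 1/4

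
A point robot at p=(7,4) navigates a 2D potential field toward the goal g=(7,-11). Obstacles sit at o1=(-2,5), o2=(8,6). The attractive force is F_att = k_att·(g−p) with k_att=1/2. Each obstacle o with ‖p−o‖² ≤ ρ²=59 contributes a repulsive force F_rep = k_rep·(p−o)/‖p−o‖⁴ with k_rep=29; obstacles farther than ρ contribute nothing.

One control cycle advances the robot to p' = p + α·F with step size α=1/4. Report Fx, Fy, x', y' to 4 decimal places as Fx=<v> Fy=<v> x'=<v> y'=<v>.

F_att = 1/2·(g−p) = 1/2·(0,-15) = (0.0000,-7.5000)
o1: d²=82 > ρ²=59 → inactive
o2: d²=5 ≤ ρ²=59; F_rep = 29·(-1,-2)/5² = (-1.1600,-2.3200)
F = F_att + ΣF_rep = (-1.1600,-9.8200)
p' = p + 1/4·F = (6.7100,1.5450)

Fx=-1.1600 Fy=-9.8200 x'=6.7100 y'=1.5450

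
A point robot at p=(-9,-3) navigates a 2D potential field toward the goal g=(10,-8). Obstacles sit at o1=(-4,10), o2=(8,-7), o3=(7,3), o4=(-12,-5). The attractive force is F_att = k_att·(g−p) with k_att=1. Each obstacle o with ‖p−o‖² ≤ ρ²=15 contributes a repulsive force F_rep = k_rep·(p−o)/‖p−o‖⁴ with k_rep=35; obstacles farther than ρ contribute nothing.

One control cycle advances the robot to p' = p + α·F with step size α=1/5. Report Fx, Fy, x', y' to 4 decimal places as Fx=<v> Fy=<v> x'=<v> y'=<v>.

F_att = 1·(g−p) = 1·(19,-5) = (19.0000,-5.0000)
o1: d²=194 > ρ²=15 → inactive
o2: d²=305 > ρ²=15 → inactive
o3: d²=292 > ρ²=15 → inactive
o4: d²=13 ≤ ρ²=15; F_rep = 35·(3,2)/13² = (0.6213,0.4142)
F = F_att + ΣF_rep = (19.6213,-4.5858)
p' = p + 1/5·F = (-5.0757,-3.9172)

Fx=19.6213 Fy=-4.5858 x'=-5.0757 y'=-3.9172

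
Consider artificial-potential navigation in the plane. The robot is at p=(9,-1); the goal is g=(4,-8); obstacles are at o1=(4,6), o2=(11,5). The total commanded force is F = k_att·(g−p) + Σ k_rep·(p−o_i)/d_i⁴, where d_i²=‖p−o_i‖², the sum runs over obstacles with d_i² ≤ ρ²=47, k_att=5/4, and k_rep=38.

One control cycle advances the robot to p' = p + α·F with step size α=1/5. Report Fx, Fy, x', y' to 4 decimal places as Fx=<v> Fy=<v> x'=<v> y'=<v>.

F_att = 5/4·(g−p) = 5/4·(-5,-7) = (-6.2500,-8.7500)
o1: d²=74 > ρ²=47 → inactive
o2: d²=40 ≤ ρ²=47; F_rep = 38·(-2,-6)/40² = (-0.0475,-0.1425)
F = F_att + ΣF_rep = (-6.2975,-8.8925)
p' = p + 1/5·F = (7.7405,-2.7785)

Fx=-6.2975 Fy=-8.8925 x'=7.7405 y'=-2.7785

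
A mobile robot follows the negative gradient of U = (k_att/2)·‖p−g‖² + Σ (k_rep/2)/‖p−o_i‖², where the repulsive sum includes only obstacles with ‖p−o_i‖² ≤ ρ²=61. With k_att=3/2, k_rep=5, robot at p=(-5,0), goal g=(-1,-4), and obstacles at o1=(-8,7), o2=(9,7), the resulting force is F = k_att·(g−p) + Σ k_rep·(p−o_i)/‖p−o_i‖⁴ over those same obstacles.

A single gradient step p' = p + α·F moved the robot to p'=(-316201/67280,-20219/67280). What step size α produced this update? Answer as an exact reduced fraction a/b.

α = 1/20

F_att = 3/2·(g−p) = 3/2·(4,-4) = (6.0000,-6.0000)
o1: d²=58 ≤ ρ²=61; F_rep = 5·(3,-7)/58² = (0.0045,-0.0104)
o2: d²=245 > ρ²=61 → inactive
F = F_att + ΣF_rep = (6.0045,-6.0104)
Δp = p'−p = (0.3002,-0.3005); α = Δx/Fx = (20199/67280) / (20199/3364) = 1/20
check: Δy/Fy = (-20219/67280) / (-20219/3364) = 1/20 ✓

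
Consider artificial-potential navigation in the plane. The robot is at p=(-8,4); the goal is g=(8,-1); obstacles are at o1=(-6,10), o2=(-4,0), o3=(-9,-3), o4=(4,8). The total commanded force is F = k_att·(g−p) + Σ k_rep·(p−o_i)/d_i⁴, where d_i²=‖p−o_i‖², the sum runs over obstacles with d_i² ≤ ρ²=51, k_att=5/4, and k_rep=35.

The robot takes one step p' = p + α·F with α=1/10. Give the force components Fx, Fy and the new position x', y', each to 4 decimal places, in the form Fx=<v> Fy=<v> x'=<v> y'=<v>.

F_att = 5/4·(g−p) = 5/4·(16,-5) = (20.0000,-6.2500)
o1: d²=40 ≤ ρ²=51; F_rep = 35·(-2,-6)/40² = (-0.0437,-0.1313)
o2: d²=32 ≤ ρ²=51; F_rep = 35·(-4,4)/32² = (-0.1367,0.1367)
o3: d²=50 ≤ ρ²=51; F_rep = 35·(1,7)/50² = (0.0140,0.0980)
o4: d²=160 > ρ²=51 → inactive
F = F_att + ΣF_rep = (19.8335,-6.1465)
p' = p + 1/10·F = (-6.0166,3.3853)

Fx=19.8335 Fy=-6.1465 x'=-6.0166 y'=3.3853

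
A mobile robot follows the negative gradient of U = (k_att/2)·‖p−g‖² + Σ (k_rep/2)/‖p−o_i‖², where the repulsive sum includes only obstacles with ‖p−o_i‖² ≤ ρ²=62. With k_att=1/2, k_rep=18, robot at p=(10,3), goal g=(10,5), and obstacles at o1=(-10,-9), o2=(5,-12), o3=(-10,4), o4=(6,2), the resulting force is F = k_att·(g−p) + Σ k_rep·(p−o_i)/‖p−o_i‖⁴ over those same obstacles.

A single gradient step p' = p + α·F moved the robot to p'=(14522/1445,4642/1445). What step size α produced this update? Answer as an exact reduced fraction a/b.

F_att = 1/2·(g−p) = 1/2·(0,2) = (0.0000,1.0000)
o1: d²=544 > ρ²=62 → inactive
o2: d²=250 > ρ²=62 → inactive
o3: d²=401 > ρ²=62 → inactive
o4: d²=17 ≤ ρ²=62; F_rep = 18·(4,1)/17² = (0.2491,0.0623)
F = F_att + ΣF_rep = (0.2491,1.0623)
Δp = p'−p = (0.0498,0.2125); α = Δx/Fx = (72/1445) / (72/289) = 1/5
check: Δy/Fy = (307/1445) / (307/289) = 1/5 ✓

α = 1/5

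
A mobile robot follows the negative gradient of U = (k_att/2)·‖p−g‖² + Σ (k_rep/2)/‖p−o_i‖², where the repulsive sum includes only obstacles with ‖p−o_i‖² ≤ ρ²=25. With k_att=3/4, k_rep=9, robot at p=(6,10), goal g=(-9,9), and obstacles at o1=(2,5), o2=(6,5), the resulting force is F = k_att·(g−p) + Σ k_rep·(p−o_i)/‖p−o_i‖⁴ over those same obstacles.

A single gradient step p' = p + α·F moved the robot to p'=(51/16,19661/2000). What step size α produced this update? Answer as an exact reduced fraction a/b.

α = 1/4

F_att = 3/4·(g−p) = 3/4·(-15,-1) = (-11.2500,-0.7500)
o1: d²=41 > ρ²=25 → inactive
o2: d²=25 ≤ ρ²=25; F_rep = 9·(0,5)/25² = (0.0000,0.0720)
F = F_att + ΣF_rep = (-11.2500,-0.6780)
Δp = p'−p = (-2.8125,-0.1695); α = Δx/Fx = (-45/16) / (-45/4) = 1/4
check: Δy/Fy = (-339/2000) / (-339/500) = 1/4 ✓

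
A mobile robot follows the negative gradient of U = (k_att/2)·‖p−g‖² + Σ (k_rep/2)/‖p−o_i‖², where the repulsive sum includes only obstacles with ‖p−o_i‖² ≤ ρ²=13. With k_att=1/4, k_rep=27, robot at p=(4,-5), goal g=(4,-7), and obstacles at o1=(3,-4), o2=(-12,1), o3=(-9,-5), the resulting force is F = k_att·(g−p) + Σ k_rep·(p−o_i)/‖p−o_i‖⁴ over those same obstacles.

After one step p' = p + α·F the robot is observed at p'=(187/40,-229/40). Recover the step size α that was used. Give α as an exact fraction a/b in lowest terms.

α = 1/10

F_att = 1/4·(g−p) = 1/4·(0,-2) = (0.0000,-0.5000)
o1: d²=2 ≤ ρ²=13; F_rep = 27·(1,-1)/2² = (6.7500,-6.7500)
o2: d²=292 > ρ²=13 → inactive
o3: d²=169 > ρ²=13 → inactive
F = F_att + ΣF_rep = (6.7500,-7.2500)
Δp = p'−p = (0.6750,-0.7250); α = Δx/Fx = (27/40) / (27/4) = 1/10
check: Δy/Fy = (-29/40) / (-29/4) = 1/10 ✓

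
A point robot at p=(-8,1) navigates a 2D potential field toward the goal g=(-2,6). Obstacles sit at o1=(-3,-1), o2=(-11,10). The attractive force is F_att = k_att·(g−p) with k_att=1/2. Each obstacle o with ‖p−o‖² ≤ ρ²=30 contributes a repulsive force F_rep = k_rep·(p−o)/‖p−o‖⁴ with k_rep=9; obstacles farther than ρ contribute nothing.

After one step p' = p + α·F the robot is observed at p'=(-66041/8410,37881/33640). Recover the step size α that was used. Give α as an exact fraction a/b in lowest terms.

α = 1/20

F_att = 1/2·(g−p) = 1/2·(6,5) = (3.0000,2.5000)
o1: d²=29 ≤ ρ²=30; F_rep = 9·(-5,2)/29² = (-0.0535,0.0214)
o2: d²=90 > ρ²=30 → inactive
F = F_att + ΣF_rep = (2.9465,2.5214)
Δp = p'−p = (0.1473,0.1261); α = Δx/Fx = (1239/8410) / (2478/841) = 1/20
check: Δy/Fy = (4241/33640) / (4241/1682) = 1/20 ✓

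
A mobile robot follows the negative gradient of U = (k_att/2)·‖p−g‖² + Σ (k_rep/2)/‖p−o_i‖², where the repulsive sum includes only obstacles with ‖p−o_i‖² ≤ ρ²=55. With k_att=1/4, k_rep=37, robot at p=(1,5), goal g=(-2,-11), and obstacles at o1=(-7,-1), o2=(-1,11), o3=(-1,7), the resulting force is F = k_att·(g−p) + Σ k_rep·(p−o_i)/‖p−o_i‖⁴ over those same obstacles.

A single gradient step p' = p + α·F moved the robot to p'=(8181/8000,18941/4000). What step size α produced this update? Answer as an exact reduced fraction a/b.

F_att = 1/4·(g−p) = 1/4·(-3,-16) = (-0.7500,-4.0000)
o1: d²=100 > ρ²=55 → inactive
o2: d²=40 ≤ ρ²=55; F_rep = 37·(2,-6)/40² = (0.0462,-0.1388)
o3: d²=8 ≤ ρ²=55; F_rep = 37·(2,-2)/8² = (1.1562,-1.1562)
F = F_att + ΣF_rep = (0.4525,-5.2950)
Δp = p'−p = (0.0226,-0.2647); α = Δx/Fx = (181/8000) / (181/400) = 1/20
check: Δy/Fy = (-1059/4000) / (-1059/200) = 1/20 ✓

α = 1/20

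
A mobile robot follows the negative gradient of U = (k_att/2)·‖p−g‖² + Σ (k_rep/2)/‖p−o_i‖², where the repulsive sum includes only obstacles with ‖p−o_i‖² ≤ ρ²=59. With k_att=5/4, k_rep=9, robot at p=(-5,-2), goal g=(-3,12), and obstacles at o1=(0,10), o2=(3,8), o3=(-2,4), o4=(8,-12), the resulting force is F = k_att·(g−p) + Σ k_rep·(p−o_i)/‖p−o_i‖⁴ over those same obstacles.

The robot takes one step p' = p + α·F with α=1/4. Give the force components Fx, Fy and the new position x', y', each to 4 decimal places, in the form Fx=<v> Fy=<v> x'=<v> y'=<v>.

F_att = 5/4·(g−p) = 5/4·(2,14) = (2.5000,17.5000)
o1: d²=169 > ρ²=59 → inactive
o2: d²=164 > ρ²=59 → inactive
o3: d²=45 ≤ ρ²=59; F_rep = 9·(-3,-6)/45² = (-0.0133,-0.0267)
o4: d²=269 > ρ²=59 → inactive
F = F_att + ΣF_rep = (2.4867,17.4733)
p' = p + 1/4·F = (-4.3783,2.3683)

Fx=2.4867 Fy=17.4733 x'=-4.3783 y'=2.3683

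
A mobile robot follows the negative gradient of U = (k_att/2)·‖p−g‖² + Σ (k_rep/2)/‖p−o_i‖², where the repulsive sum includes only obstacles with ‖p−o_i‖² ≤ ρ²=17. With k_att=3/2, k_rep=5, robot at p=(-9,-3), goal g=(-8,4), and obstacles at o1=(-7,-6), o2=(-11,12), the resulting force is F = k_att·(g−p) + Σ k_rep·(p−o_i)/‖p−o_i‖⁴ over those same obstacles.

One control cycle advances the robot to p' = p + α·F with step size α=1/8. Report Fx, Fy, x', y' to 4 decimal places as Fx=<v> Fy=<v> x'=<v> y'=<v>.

F_att = 3/2·(g−p) = 3/2·(1,7) = (1.5000,10.5000)
o1: d²=13 ≤ ρ²=17; F_rep = 5·(-2,3)/13² = (-0.0592,0.0888)
o2: d²=229 > ρ²=17 → inactive
F = F_att + ΣF_rep = (1.4408,10.5888)
p' = p + 1/8·F = (-8.8199,-1.6764)

Fx=1.4408 Fy=10.5888 x'=-8.8199 y'=-1.6764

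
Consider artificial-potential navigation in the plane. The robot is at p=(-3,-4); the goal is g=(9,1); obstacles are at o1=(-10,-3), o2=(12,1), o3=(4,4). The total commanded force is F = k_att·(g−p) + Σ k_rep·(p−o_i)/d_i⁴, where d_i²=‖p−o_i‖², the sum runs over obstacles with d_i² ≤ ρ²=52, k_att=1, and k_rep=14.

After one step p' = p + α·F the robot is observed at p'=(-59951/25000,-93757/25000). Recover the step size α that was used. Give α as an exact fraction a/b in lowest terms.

α = 1/20

F_att = 1·(g−p) = 1·(12,5) = (12.0000,5.0000)
o1: d²=50 ≤ ρ²=52; F_rep = 14·(7,-1)/50² = (0.0392,-0.0056)
o2: d²=250 > ρ²=52 → inactive
o3: d²=113 > ρ²=52 → inactive
F = F_att + ΣF_rep = (12.0392,4.9944)
Δp = p'−p = (0.6020,0.2497); α = Δx/Fx = (15049/25000) / (15049/1250) = 1/20
check: Δy/Fy = (6243/25000) / (6243/1250) = 1/20 ✓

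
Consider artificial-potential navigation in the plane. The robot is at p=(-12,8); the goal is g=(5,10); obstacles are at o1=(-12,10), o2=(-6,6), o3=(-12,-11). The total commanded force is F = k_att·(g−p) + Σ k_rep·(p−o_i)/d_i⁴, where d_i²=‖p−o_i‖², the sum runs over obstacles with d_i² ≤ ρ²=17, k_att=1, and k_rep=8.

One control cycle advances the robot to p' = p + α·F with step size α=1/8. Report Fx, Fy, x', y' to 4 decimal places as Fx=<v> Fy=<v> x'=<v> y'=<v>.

Fx=17.0000 Fy=1.0000 x'=-9.8750 y'=8.1250

F_att = 1·(g−p) = 1·(17,2) = (17.0000,2.0000)
o1: d²=4 ≤ ρ²=17; F_rep = 8·(0,-2)/4² = (0.0000,-1.0000)
o2: d²=40 > ρ²=17 → inactive
o3: d²=361 > ρ²=17 → inactive
F = F_att + ΣF_rep = (17.0000,1.0000)
p' = p + 1/8·F = (-9.8750,8.1250)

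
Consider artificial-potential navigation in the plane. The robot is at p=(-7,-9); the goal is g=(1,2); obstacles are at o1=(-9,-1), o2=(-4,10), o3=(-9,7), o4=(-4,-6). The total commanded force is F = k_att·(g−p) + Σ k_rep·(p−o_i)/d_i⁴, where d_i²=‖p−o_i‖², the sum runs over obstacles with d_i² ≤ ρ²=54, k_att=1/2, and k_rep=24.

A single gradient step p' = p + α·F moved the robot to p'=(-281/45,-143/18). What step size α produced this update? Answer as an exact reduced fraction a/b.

α = 1/5

F_att = 1/2·(g−p) = 1/2·(8,11) = (4.0000,5.5000)
o1: d²=68 > ρ²=54 → inactive
o2: d²=370 > ρ²=54 → inactive
o3: d²=260 > ρ²=54 → inactive
o4: d²=18 ≤ ρ²=54; F_rep = 24·(-3,-3)/18² = (-0.2222,-0.2222)
F = F_att + ΣF_rep = (3.7778,5.2778)
Δp = p'−p = (0.7556,1.0556); α = Δx/Fx = (34/45) / (34/9) = 1/5
check: Δy/Fy = (19/18) / (95/18) = 1/5 ✓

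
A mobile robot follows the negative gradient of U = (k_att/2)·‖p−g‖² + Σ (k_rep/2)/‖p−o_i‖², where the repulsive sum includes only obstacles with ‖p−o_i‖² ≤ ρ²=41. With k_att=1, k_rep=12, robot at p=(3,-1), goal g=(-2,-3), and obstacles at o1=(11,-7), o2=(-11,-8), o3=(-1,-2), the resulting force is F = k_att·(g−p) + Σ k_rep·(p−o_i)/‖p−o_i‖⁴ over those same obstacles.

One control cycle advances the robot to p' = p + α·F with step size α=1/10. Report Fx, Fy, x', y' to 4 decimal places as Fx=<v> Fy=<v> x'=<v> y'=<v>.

F_att = 1·(g−p) = 1·(-5,-2) = (-5.0000,-2.0000)
o1: d²=100 > ρ²=41 → inactive
o2: d²=245 > ρ²=41 → inactive
o3: d²=17 ≤ ρ²=41; F_rep = 12·(4,1)/17² = (0.1661,0.0415)
F = F_att + ΣF_rep = (-4.8339,-1.9585)
p' = p + 1/10·F = (2.5166,-1.1958)

Fx=-4.8339 Fy=-1.9585 x'=2.5166 y'=-1.1958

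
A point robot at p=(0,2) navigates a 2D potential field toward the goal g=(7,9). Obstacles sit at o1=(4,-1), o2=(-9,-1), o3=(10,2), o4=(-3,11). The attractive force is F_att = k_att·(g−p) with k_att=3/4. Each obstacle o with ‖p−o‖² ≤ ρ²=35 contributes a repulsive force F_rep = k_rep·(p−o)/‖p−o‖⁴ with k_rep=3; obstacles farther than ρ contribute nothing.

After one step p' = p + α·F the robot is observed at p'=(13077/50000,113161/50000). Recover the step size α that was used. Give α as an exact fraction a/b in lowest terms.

F_att = 3/4·(g−p) = 3/4·(7,7) = (5.2500,5.2500)
o1: d²=25 ≤ ρ²=35; F_rep = 3·(-4,3)/25² = (-0.0192,0.0144)
o2: d²=90 > ρ²=35 → inactive
o3: d²=100 > ρ²=35 → inactive
o4: d²=90 > ρ²=35 → inactive
F = F_att + ΣF_rep = (5.2308,5.2644)
Δp = p'−p = (0.2615,0.2632); α = Δx/Fx = (13077/50000) / (13077/2500) = 1/20
check: Δy/Fy = (13161/50000) / (13161/2500) = 1/20 ✓

α = 1/20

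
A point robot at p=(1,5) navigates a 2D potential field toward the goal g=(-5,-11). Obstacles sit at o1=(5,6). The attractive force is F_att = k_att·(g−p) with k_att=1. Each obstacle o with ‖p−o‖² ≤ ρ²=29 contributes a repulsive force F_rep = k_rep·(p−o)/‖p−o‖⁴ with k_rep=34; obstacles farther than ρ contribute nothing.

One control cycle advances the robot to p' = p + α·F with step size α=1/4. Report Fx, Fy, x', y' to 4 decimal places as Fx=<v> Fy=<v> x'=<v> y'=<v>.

F_att = 1·(g−p) = 1·(-6,-16) = (-6.0000,-16.0000)
o1: d²=17 ≤ ρ²=29; F_rep = 34·(-4,-1)/17² = (-0.4706,-0.1176)
F = F_att + ΣF_rep = (-6.4706,-16.1176)
p' = p + 1/4·F = (-0.6176,0.9706)

Fx=-6.4706 Fy=-16.1176 x'=-0.6176 y'=0.9706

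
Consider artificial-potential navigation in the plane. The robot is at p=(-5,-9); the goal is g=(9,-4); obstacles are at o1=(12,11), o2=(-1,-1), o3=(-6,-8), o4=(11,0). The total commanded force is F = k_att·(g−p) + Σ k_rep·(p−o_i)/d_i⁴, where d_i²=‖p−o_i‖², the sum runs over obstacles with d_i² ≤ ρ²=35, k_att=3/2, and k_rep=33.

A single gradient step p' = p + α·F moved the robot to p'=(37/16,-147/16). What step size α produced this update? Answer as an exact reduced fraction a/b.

F_att = 3/2·(g−p) = 3/2·(14,5) = (21.0000,7.5000)
o1: d²=689 > ρ²=35 → inactive
o2: d²=80 > ρ²=35 → inactive
o3: d²=2 ≤ ρ²=35; F_rep = 33·(1,-1)/2² = (8.2500,-8.2500)
o4: d²=337 > ρ²=35 → inactive
F = F_att + ΣF_rep = (29.2500,-0.7500)
Δp = p'−p = (7.3125,-0.1875); α = Δx/Fx = (117/16) / (117/4) = 1/4
check: Δy/Fy = (-3/16) / (-3/4) = 1/4 ✓

α = 1/4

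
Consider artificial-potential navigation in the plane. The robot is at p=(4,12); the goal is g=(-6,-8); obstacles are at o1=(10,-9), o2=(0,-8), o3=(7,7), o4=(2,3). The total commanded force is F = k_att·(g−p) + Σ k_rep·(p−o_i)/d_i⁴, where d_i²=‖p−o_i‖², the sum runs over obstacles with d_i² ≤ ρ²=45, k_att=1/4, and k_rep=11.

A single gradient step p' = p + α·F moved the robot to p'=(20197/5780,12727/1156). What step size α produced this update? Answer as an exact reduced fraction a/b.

α = 1/5

F_att = 1/4·(g−p) = 1/4·(-10,-20) = (-2.5000,-5.0000)
o1: d²=477 > ρ²=45 → inactive
o2: d²=416 > ρ²=45 → inactive
o3: d²=34 ≤ ρ²=45; F_rep = 11·(-3,5)/34² = (-0.0285,0.0476)
o4: d²=85 > ρ²=45 → inactive
F = F_att + ΣF_rep = (-2.5285,-4.9524)
Δp = p'−p = (-0.5057,-0.9905); α = Δx/Fx = (-2923/5780) / (-2923/1156) = 1/5
check: Δy/Fy = (-1145/1156) / (-5725/1156) = 1/5 ✓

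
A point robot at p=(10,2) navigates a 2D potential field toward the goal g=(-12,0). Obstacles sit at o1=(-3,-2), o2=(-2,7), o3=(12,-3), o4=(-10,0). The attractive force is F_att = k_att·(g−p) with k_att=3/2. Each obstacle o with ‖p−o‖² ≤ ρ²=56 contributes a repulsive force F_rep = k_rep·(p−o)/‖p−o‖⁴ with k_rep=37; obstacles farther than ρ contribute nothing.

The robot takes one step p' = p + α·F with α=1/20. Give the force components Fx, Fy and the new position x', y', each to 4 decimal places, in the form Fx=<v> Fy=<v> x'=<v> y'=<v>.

F_att = 3/2·(g−p) = 3/2·(-22,-2) = (-33.0000,-3.0000)
o1: d²=185 > ρ²=56 → inactive
o2: d²=169 > ρ²=56 → inactive
o3: d²=29 ≤ ρ²=56; F_rep = 37·(-2,5)/29² = (-0.0880,0.2200)
o4: d²=404 > ρ²=56 → inactive
F = F_att + ΣF_rep = (-33.0880,-2.7800)
p' = p + 1/20·F = (8.3456,1.8610)

Fx=-33.0880 Fy=-2.7800 x'=8.3456 y'=1.8610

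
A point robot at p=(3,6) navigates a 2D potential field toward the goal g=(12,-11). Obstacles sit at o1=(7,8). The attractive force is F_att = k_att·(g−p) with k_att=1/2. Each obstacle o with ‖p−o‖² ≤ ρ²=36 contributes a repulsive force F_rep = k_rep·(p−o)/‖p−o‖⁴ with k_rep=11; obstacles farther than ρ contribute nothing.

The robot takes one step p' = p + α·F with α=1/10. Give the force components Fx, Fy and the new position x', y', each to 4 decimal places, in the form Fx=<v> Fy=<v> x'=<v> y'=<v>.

Fx=4.3900 Fy=-8.5550 x'=3.4390 y'=5.1445

F_att = 1/2·(g−p) = 1/2·(9,-17) = (4.5000,-8.5000)
o1: d²=20 ≤ ρ²=36; F_rep = 11·(-4,-2)/20² = (-0.1100,-0.0550)
F = F_att + ΣF_rep = (4.3900,-8.5550)
p' = p + 1/10·F = (3.4390,5.1445)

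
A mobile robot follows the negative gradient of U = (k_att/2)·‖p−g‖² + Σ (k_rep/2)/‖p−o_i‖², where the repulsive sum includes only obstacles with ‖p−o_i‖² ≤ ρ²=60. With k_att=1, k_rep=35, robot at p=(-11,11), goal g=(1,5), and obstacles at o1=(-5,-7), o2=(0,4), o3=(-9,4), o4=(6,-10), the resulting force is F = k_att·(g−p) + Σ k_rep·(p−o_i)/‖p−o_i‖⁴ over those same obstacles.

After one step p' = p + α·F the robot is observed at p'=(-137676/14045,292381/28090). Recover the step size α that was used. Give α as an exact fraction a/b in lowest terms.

α = 1/10

F_att = 1·(g−p) = 1·(12,-6) = (12.0000,-6.0000)
o1: d²=360 > ρ²=60 → inactive
o2: d²=170 > ρ²=60 → inactive
o3: d²=53 ≤ ρ²=60; F_rep = 35·(-2,7)/53² = (-0.0249,0.0872)
o4: d²=730 > ρ²=60 → inactive
F = F_att + ΣF_rep = (11.9751,-5.9128)
Δp = p'−p = (1.1975,-0.5913); α = Δx/Fx = (16819/14045) / (33638/2809) = 1/10
check: Δy/Fy = (-16609/28090) / (-16609/2809) = 1/10 ✓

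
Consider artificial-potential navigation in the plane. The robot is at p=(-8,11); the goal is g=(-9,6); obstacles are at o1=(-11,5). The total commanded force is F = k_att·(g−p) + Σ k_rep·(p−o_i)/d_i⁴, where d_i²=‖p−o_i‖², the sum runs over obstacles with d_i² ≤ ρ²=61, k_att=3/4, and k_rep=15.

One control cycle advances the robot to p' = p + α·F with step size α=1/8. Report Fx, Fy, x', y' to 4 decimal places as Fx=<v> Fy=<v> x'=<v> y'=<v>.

F_att = 3/4·(g−p) = 3/4·(-1,-5) = (-0.7500,-3.7500)
o1: d²=45 ≤ ρ²=61; F_rep = 15·(3,6)/45² = (0.0222,0.0444)
F = F_att + ΣF_rep = (-0.7278,-3.7056)
p' = p + 1/8·F = (-8.0910,10.5368)

Fx=-0.7278 Fy=-3.7056 x'=-8.0910 y'=10.5368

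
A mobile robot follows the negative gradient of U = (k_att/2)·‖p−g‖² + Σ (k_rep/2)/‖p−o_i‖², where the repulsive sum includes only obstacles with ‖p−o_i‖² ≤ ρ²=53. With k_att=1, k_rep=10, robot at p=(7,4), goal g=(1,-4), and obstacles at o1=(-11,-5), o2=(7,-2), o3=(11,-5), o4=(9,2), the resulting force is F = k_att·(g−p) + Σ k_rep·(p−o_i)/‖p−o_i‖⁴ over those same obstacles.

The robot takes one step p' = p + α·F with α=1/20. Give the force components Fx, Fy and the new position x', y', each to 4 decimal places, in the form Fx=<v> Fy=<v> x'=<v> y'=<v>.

F_att = 1·(g−p) = 1·(-6,-8) = (-6.0000,-8.0000)
o1: d²=405 > ρ²=53 → inactive
o2: d²=36 ≤ ρ²=53; F_rep = 10·(0,6)/36² = (0.0000,0.0463)
o3: d²=97 > ρ²=53 → inactive
o4: d²=8 ≤ ρ²=53; F_rep = 10·(-2,2)/8² = (-0.3125,0.3125)
F = F_att + ΣF_rep = (-6.3125,-7.6412)
p' = p + 1/20·F = (6.6844,3.6179)

Fx=-6.3125 Fy=-7.6412 x'=6.6844 y'=3.6179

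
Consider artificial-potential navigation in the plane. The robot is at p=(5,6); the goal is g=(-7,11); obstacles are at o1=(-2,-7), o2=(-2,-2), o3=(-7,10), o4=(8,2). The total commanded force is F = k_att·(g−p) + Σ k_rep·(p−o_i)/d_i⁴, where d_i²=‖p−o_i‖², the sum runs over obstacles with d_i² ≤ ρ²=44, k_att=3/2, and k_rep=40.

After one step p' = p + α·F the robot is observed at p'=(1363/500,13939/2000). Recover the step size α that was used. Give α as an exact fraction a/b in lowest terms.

α = 1/8

F_att = 3/2·(g−p) = 3/2·(-12,5) = (-18.0000,7.5000)
o1: d²=218 > ρ²=44 → inactive
o2: d²=113 > ρ²=44 → inactive
o3: d²=160 > ρ²=44 → inactive
o4: d²=25 ≤ ρ²=44; F_rep = 40·(-3,4)/25² = (-0.1920,0.2560)
F = F_att + ΣF_rep = (-18.1920,7.7560)
Δp = p'−p = (-2.2740,0.9695); α = Δx/Fx = (-1137/500) / (-2274/125) = 1/8
check: Δy/Fy = (1939/2000) / (1939/250) = 1/8 ✓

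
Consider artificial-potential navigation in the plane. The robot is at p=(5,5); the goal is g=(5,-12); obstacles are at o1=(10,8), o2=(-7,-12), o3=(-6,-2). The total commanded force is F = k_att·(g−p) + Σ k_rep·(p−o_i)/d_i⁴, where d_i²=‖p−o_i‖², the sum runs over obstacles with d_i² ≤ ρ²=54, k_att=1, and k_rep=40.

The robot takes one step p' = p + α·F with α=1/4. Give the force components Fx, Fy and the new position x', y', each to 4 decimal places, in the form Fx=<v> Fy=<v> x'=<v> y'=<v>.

F_att = 1·(g−p) = 1·(0,-17) = (0.0000,-17.0000)
o1: d²=34 ≤ ρ²=54; F_rep = 40·(-5,-3)/34² = (-0.1730,-0.1038)
o2: d²=433 > ρ²=54 → inactive
o3: d²=170 > ρ²=54 → inactive
F = F_att + ΣF_rep = (-0.1730,-17.1038)
p' = p + 1/4·F = (4.9567,0.7240)

Fx=-0.1730 Fy=-17.1038 x'=4.9567 y'=0.7240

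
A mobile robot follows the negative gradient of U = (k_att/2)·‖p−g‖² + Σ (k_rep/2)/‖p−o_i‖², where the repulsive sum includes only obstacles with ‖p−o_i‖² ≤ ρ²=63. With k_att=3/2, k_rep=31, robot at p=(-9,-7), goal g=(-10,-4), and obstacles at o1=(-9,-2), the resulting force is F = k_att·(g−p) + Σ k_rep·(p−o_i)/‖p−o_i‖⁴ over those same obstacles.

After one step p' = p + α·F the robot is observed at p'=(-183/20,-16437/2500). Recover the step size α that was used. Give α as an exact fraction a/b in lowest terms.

α = 1/10

F_att = 3/2·(g−p) = 3/2·(-1,3) = (-1.5000,4.5000)
o1: d²=25 ≤ ρ²=63; F_rep = 31·(0,-5)/25² = (0.0000,-0.2480)
F = F_att + ΣF_rep = (-1.5000,4.2520)
Δp = p'−p = (-0.1500,0.4252); α = Δx/Fx = (-3/20) / (-3/2) = 1/10
check: Δy/Fy = (1063/2500) / (1063/250) = 1/10 ✓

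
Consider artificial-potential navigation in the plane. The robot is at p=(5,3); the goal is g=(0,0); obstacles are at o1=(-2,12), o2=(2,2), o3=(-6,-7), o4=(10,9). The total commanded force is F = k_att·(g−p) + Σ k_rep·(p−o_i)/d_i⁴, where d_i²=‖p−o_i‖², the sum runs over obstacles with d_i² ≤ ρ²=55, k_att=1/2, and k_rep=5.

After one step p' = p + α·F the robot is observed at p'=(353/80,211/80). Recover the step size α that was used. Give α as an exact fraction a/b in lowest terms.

F_att = 1/2·(g−p) = 1/2·(-5,-3) = (-2.5000,-1.5000)
o1: d²=130 > ρ²=55 → inactive
o2: d²=10 ≤ ρ²=55; F_rep = 5·(3,1)/10² = (0.1500,0.0500)
o3: d²=221 > ρ²=55 → inactive
o4: d²=61 > ρ²=55 → inactive
F = F_att + ΣF_rep = (-2.3500,-1.4500)
Δp = p'−p = (-0.5875,-0.3625); α = Δx/Fx = (-47/80) / (-47/20) = 1/4
check: Δy/Fy = (-29/80) / (-29/20) = 1/4 ✓

α = 1/4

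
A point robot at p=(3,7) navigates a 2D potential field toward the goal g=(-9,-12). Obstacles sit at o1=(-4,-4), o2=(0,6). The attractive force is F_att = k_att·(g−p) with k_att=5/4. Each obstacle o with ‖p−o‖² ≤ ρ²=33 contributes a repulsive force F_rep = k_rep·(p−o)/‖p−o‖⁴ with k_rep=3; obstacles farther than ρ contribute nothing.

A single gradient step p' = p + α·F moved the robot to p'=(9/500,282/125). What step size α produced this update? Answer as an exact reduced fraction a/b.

α = 1/5

F_att = 5/4·(g−p) = 5/4·(-12,-19) = (-15.0000,-23.7500)
o1: d²=170 > ρ²=33 → inactive
o2: d²=10 ≤ ρ²=33; F_rep = 3·(3,1)/10² = (0.0900,0.0300)
F = F_att + ΣF_rep = (-14.9100,-23.7200)
Δp = p'−p = (-2.9820,-4.7440); α = Δx/Fx = (-1491/500) / (-1491/100) = 1/5
check: Δy/Fy = (-593/125) / (-593/25) = 1/5 ✓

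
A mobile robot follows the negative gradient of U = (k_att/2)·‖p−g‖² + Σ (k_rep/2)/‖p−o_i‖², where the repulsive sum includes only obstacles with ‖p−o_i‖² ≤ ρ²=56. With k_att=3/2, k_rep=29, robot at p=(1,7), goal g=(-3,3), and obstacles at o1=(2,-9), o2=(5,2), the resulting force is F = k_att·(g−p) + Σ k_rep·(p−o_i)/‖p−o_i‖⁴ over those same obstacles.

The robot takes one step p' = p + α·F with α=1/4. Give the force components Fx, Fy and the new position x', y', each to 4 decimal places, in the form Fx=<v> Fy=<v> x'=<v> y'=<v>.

Fx=-6.0690 Fy=-5.9137 x'=-0.5173 y'=5.5216

F_att = 3/2·(g−p) = 3/2·(-4,-4) = (-6.0000,-6.0000)
o1: d²=257 > ρ²=56 → inactive
o2: d²=41 ≤ ρ²=56; F_rep = 29·(-4,5)/41² = (-0.0690,0.0863)
F = F_att + ΣF_rep = (-6.0690,-5.9137)
p' = p + 1/4·F = (-0.5173,5.5216)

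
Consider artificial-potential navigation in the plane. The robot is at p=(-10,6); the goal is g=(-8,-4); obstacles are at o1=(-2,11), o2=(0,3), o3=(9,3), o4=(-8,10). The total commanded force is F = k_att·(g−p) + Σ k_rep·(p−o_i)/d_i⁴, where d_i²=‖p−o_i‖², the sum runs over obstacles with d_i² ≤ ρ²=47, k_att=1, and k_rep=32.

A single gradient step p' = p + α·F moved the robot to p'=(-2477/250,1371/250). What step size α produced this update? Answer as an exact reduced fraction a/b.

F_att = 1·(g−p) = 1·(2,-10) = (2.0000,-10.0000)
o1: d²=89 > ρ²=47 → inactive
o2: d²=109 > ρ²=47 → inactive
o3: d²=370 > ρ²=47 → inactive
o4: d²=20 ≤ ρ²=47; F_rep = 32·(-2,-4)/20² = (-0.1600,-0.3200)
F = F_att + ΣF_rep = (1.8400,-10.3200)
Δp = p'−p = (0.0920,-0.5160); α = Δx/Fx = (23/250) / (46/25) = 1/20
check: Δy/Fy = (-129/250) / (-258/25) = 1/20 ✓

α = 1/20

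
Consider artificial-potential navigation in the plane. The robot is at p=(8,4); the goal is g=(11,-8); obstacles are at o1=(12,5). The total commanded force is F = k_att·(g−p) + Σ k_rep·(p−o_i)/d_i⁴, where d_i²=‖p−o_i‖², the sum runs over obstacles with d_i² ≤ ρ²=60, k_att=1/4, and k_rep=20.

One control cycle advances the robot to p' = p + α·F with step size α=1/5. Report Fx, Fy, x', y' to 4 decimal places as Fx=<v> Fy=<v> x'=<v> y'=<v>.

Fx=0.4732 Fy=-3.0692 x'=8.0946 y'=3.3862

F_att = 1/4·(g−p) = 1/4·(3,-12) = (0.7500,-3.0000)
o1: d²=17 ≤ ρ²=60; F_rep = 20·(-4,-1)/17² = (-0.2768,-0.0692)
F = F_att + ΣF_rep = (0.4732,-3.0692)
p' = p + 1/5·F = (8.0946,3.3862)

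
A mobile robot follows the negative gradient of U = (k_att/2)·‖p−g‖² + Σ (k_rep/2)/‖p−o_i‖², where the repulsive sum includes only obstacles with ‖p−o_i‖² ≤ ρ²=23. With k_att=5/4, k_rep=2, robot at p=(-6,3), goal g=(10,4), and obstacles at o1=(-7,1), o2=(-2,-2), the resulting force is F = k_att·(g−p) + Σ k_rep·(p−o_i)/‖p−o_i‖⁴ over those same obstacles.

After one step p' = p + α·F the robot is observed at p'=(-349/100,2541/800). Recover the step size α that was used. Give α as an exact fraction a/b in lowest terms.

α = 1/8

F_att = 5/4·(g−p) = 5/4·(16,1) = (20.0000,1.2500)
o1: d²=5 ≤ ρ²=23; F_rep = 2·(1,2)/5² = (0.0800,0.1600)
o2: d²=41 > ρ²=23 → inactive
F = F_att + ΣF_rep = (20.0800,1.4100)
Δp = p'−p = (2.5100,0.1762); α = Δx/Fx = (251/100) / (502/25) = 1/8
check: Δy/Fy = (141/800) / (141/100) = 1/8 ✓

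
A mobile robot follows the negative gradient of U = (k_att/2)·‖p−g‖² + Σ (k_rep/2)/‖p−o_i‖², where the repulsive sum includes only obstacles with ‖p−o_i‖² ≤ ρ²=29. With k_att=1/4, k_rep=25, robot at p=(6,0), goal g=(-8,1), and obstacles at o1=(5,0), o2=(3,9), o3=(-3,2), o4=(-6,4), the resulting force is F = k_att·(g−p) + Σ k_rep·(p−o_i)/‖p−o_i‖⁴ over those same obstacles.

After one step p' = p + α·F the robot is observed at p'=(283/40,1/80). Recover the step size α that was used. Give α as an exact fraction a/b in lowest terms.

α = 1/20

F_att = 1/4·(g−p) = 1/4·(-14,1) = (-3.5000,0.2500)
o1: d²=1 ≤ ρ²=29; F_rep = 25·(1,0)/1² = (25.0000,0.0000)
o2: d²=90 > ρ²=29 → inactive
o3: d²=85 > ρ²=29 → inactive
o4: d²=160 > ρ²=29 → inactive
F = F_att + ΣF_rep = (21.5000,0.2500)
Δp = p'−p = (1.0750,0.0125); α = Δx/Fx = (43/40) / (43/2) = 1/20
check: Δy/Fy = (1/80) / (1/4) = 1/20 ✓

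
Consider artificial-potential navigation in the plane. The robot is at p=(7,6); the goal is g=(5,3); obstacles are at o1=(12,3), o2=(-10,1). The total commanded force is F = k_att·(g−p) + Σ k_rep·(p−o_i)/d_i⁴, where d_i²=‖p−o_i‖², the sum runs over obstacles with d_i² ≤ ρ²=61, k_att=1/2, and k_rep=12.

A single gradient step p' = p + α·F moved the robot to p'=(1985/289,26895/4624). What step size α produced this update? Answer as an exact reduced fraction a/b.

α = 1/8

F_att = 1/2·(g−p) = 1/2·(-2,-3) = (-1.0000,-1.5000)
o1: d²=34 ≤ ρ²=61; F_rep = 12·(-5,3)/34² = (-0.0519,0.0311)
o2: d²=314 > ρ²=61 → inactive
F = F_att + ΣF_rep = (-1.0519,-1.4689)
Δp = p'−p = (-0.1315,-0.1836); α = Δx/Fx = (-38/289) / (-304/289) = 1/8
check: Δy/Fy = (-849/4624) / (-849/578) = 1/8 ✓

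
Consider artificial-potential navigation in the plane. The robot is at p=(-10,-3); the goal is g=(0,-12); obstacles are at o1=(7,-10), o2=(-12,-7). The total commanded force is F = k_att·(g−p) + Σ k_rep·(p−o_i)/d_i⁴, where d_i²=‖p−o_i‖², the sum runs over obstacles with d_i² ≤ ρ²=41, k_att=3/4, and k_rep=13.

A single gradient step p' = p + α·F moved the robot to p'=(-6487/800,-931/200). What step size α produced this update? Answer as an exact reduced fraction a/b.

F_att = 3/4·(g−p) = 3/4·(10,-9) = (7.5000,-6.7500)
o1: d²=338 > ρ²=41 → inactive
o2: d²=20 ≤ ρ²=41; F_rep = 13·(2,4)/20² = (0.0650,0.1300)
F = F_att + ΣF_rep = (7.5650,-6.6200)
Δp = p'−p = (1.8913,-1.6550); α = Δx/Fx = (1513/800) / (1513/200) = 1/4
check: Δy/Fy = (-331/200) / (-331/50) = 1/4 ✓

α = 1/4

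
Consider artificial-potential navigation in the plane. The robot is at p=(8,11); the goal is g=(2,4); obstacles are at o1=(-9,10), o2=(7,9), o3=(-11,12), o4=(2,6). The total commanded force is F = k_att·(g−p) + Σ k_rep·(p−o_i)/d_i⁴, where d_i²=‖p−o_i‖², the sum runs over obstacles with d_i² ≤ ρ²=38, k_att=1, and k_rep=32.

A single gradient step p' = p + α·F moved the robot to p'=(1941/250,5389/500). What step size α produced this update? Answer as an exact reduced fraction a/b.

α = 1/20

F_att = 1·(g−p) = 1·(-6,-7) = (-6.0000,-7.0000)
o1: d²=290 > ρ²=38 → inactive
o2: d²=5 ≤ ρ²=38; F_rep = 32·(1,2)/5² = (1.2800,2.5600)
o3: d²=362 > ρ²=38 → inactive
o4: d²=61 > ρ²=38 → inactive
F = F_att + ΣF_rep = (-4.7200,-4.4400)
Δp = p'−p = (-0.2360,-0.2220); α = Δx/Fx = (-59/250) / (-118/25) = 1/20
check: Δy/Fy = (-111/500) / (-111/25) = 1/20 ✓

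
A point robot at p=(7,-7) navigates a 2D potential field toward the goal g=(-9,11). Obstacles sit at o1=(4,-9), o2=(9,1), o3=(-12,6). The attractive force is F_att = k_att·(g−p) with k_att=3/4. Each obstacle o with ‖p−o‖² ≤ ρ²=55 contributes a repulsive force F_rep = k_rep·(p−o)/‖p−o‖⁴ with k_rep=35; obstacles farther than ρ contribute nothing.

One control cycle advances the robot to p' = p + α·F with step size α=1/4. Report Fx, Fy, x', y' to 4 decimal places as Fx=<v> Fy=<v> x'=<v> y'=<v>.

Fx=-11.3787 Fy=13.9142 x'=4.1553 y'=-3.5214

F_att = 3/4·(g−p) = 3/4·(-16,18) = (-12.0000,13.5000)
o1: d²=13 ≤ ρ²=55; F_rep = 35·(3,2)/13² = (0.6213,0.4142)
o2: d²=68 > ρ²=55 → inactive
o3: d²=530 > ρ²=55 → inactive
F = F_att + ΣF_rep = (-11.3787,13.9142)
p' = p + 1/4·F = (4.1553,-3.5214)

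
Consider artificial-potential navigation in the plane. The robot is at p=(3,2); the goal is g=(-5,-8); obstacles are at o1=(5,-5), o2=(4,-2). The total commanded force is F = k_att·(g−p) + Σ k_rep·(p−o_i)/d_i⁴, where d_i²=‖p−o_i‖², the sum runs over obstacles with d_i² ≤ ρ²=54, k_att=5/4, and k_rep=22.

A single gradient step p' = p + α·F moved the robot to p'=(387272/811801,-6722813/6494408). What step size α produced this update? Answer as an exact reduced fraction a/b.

α = 1/4

F_att = 5/4·(g−p) = 5/4·(-8,-10) = (-10.0000,-12.5000)
o1: d²=53 ≤ ρ²=54; F_rep = 22·(-2,7)/53² = (-0.0157,0.0548)
o2: d²=17 ≤ ρ²=54; F_rep = 22·(-1,4)/17² = (-0.0761,0.3045)
F = F_att + ΣF_rep = (-10.0918,-12.1407)
Δp = p'−p = (-2.5229,-3.0352); α = Δx/Fx = (-2048131/811801) / (-8192524/811801) = 1/4
check: Δy/Fy = (-19711629/6494408) / (-19711629/1623602) = 1/4 ✓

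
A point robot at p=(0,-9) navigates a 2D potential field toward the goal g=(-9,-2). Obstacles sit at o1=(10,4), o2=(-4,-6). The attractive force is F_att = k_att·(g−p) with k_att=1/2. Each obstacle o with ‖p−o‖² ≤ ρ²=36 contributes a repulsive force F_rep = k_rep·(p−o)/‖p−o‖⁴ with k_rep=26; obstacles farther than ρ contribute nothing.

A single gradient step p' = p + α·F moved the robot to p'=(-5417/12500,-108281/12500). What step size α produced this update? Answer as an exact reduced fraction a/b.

F_att = 1/2·(g−p) = 1/2·(-9,7) = (-4.5000,3.5000)
o1: d²=269 > ρ²=36 → inactive
o2: d²=25 ≤ ρ²=36; F_rep = 26·(4,-3)/25² = (0.1664,-0.1248)
F = F_att + ΣF_rep = (-4.3336,3.3752)
Δp = p'−p = (-0.4334,0.3375); α = Δx/Fx = (-5417/12500) / (-5417/1250) = 1/10
check: Δy/Fy = (4219/12500) / (4219/1250) = 1/10 ✓

α = 1/10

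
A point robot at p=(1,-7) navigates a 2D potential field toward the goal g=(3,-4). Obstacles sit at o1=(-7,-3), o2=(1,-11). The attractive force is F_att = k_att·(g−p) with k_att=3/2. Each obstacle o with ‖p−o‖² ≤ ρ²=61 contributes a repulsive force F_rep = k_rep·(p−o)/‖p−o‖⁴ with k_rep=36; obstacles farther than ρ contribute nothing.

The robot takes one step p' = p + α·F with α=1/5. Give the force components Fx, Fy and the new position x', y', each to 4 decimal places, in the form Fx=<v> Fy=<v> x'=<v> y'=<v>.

Fx=3.0000 Fy=5.0625 x'=1.6000 y'=-5.9875

F_att = 3/2·(g−p) = 3/2·(2,3) = (3.0000,4.5000)
o1: d²=80 > ρ²=61 → inactive
o2: d²=16 ≤ ρ²=61; F_rep = 36·(0,4)/16² = (0.0000,0.5625)
F = F_att + ΣF_rep = (3.0000,5.0625)
p' = p + 1/5·F = (1.6000,-5.9875)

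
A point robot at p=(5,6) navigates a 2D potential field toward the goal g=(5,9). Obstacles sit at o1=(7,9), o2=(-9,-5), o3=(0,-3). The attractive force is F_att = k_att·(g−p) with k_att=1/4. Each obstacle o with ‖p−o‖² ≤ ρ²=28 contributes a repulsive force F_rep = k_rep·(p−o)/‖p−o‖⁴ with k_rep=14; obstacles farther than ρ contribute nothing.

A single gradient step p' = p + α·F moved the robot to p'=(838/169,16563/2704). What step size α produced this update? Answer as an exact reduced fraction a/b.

α = 1/4

F_att = 1/4·(g−p) = 1/4·(0,3) = (0.0000,0.7500)
o1: d²=13 ≤ ρ²=28; F_rep = 14·(-2,-3)/13² = (-0.1657,-0.2485)
o2: d²=317 > ρ²=28 → inactive
o3: d²=106 > ρ²=28 → inactive
F = F_att + ΣF_rep = (-0.1657,0.5015)
Δp = p'−p = (-0.0414,0.1254); α = Δx/Fx = (-7/169) / (-28/169) = 1/4
check: Δy/Fy = (339/2704) / (339/676) = 1/4 ✓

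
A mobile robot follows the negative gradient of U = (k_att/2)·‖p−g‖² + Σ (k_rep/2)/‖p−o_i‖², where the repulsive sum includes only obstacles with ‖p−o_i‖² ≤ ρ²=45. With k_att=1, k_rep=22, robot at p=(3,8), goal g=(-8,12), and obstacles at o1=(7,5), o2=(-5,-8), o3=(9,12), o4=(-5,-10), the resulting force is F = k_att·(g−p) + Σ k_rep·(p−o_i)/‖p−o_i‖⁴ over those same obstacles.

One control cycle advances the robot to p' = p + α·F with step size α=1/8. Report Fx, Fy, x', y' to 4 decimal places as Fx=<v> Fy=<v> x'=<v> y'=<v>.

Fx=-11.1408 Fy=4.1056 x'=1.6074 y'=8.5132

F_att = 1·(g−p) = 1·(-11,4) = (-11.0000,4.0000)
o1: d²=25 ≤ ρ²=45; F_rep = 22·(-4,3)/25² = (-0.1408,0.1056)
o2: d²=320 > ρ²=45 → inactive
o3: d²=52 > ρ²=45 → inactive
o4: d²=388 > ρ²=45 → inactive
F = F_att + ΣF_rep = (-11.1408,4.1056)
p' = p + 1/8·F = (1.6074,8.5132)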